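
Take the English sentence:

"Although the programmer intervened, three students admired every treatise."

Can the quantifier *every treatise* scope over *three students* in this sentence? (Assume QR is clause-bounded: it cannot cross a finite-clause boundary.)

The adjunct island is irrelevant here — *every treatise* and *three students* are both in the matrix clause.
With no island boundary between them, the object can take inverse scope over the subject via ordinary QR within the clause.
So *every treatise* > *three students* is among the available readings.

Yes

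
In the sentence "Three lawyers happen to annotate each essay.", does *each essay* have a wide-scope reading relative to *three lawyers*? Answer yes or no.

Yes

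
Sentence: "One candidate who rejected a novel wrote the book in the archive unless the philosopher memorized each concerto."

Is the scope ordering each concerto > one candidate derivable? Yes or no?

No

*each concerto* sits inside the adjunct clause *unless the philosopher memorized each concerto*.
Adjuncts are opaque for quantifier raising; a quantifier in an adjunct stays inside it.
*each concerto* > *one candidate* would require crossing that boundary, which is illicit.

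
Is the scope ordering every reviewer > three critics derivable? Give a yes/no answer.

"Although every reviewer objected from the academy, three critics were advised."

The target quantifier *every reviewer* is part of the adjunct clause *although every reviewer objected from the academy*.
Adjunct clauses are scope islands: a quantifier inside an adjunct cannot raise into the matrix clause.
So *every reviewer* cannot raise to a position above *three critics*.

No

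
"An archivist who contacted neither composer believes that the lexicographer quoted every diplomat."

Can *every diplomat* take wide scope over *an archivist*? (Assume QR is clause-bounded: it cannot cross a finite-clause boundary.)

Structurally, *every diplomat* is inside the finite complement clause *that the lexicographer quoted every diplomat*.
QR is clause-bounded, so the finite complement is a scope island for the embedded quantifier.
So *every diplomat* cannot raise to a position above *an archivist*.
(Only the surface reading survives: one fixed archivist with respect to all the relevant diplomats.)

No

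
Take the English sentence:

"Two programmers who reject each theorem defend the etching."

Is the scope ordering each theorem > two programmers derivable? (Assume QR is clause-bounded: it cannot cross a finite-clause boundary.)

No

*each theorem* is embedded in the relative clause *who reject each theorem*.
A relative clause is a scope island — quantifier raising cannot cross its boundary.
So *each theorem* cannot raise high enough to outscope *two programmers*; only the surface ordering *two programmers* > *each theorem* is available.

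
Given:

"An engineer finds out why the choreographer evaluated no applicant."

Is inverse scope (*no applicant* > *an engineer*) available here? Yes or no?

No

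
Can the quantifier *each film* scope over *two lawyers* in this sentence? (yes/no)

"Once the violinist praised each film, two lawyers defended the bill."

No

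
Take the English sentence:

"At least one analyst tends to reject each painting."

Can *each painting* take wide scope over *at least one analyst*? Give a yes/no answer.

Yes

The matrix predicate is a raising verb, whose infinitival complement is not a scope island — *each painting* can QR into the matrix clause.
With no island boundary between them, the object can take inverse scope over the subject via ordinary QR within the clause.
The sentence is scopally ambiguous between *at least one analyst* > *each painting* and *each painting* > *at least one analyst*.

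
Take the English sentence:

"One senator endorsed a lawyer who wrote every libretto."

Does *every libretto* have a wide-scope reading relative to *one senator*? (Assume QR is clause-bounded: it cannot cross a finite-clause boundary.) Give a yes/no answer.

No

*every libretto* is embedded in the relative clause *who wrote every libretto* modifying *a lawyer*.
The relative clause forms an island for QR, so the quantifier is confined to the head noun's restrictor.
There is no licit LF on which *every libretto* c-commands *one senator*.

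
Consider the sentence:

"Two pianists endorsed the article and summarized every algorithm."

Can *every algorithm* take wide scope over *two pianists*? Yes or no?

*every algorithm* sits inside one conjunct of the coordinate structure (*summarized every algorithm*).
The Coordinate Structure Constraint blocks movement (including QR) out of a single conjunct.
Hence only narrow scope for *every algorithm* (under *two pianists*) survives.

No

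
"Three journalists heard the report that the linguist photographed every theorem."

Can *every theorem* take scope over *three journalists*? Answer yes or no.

No

*every theorem* occurs within the complex NP *the report that the linguist photographed every theorem*.
Since the clause is the complement of a nominal head, the CNPC blocks scope extraction.
There is no licit LF on which *every theorem* c-commands *three journalists*.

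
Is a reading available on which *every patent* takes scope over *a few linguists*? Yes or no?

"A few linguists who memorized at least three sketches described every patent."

Yes

*every patent* sits in the matrix clause, not in the relative clause on *a few linguists*.
Clause-internal QR can adjoin the lower DP above the subject, yielding the inverse reading.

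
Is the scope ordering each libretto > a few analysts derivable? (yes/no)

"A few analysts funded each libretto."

*each libretto* is the matrix object and *a few analysts* the matrix subject; the two are clausemates.
Ordinary QR to a clause-peripheral position gives the wide-scope LF for the lower DP.

Yes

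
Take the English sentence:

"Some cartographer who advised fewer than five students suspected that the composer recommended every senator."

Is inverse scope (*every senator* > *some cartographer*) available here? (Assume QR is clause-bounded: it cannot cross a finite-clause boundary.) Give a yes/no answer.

No

Structurally, *every senator* is inside the finite complement clause *that the composer recommended every senator*.
Finite CP is the ceiling for QR here, by assumption.
So *every senator* cannot raise to a position above *some cartographer*.
(Only the surface reading survives: one fixed cartographer with respect to all the relevant senators.)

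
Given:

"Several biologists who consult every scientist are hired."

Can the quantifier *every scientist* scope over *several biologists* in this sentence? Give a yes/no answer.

Structurally, *every scientist* is inside the relative clause *who consult every scientist*.
A relative clause is a scope island — quantifier raising cannot cross its boundary.
So *every scientist* cannot raise to a position above *several biologists*.

No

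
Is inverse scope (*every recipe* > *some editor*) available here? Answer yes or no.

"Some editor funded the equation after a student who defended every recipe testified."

No

The DP *every recipe* is contained in the relative clause *who defended every recipe*, which is itself inside the adjunct *after a student who defended every recipe testified*.
The quantifier would have to escape first the RC and then the adjunct — two independent island violations.
So the wide-scope reading for *every recipe* is blocked.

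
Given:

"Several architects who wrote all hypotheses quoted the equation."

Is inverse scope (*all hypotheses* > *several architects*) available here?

No

Structurally, *all hypotheses* is inside the relative clause *who wrote all hypotheses*.
A relative clause is a scope island — quantifier raising cannot cross its boundary.
So *all hypotheses* cannot raise to a position above *several architects*.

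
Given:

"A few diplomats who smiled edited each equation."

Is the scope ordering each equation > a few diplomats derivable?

*each equation* is a matrix argument; only *a few diplomats* is modified by the relative clause *who smiled*, so the RC island is irrelevant to the target quantifier.
No island intervenes, so both surface and inverse scope are derivable.

Yes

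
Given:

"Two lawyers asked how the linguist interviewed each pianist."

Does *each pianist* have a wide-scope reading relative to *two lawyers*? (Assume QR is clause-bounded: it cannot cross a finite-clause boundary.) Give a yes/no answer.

No

Structurally, *each pianist* is inside the embedded question *how the linguist interviewed each pianist*.
The wh-island constraint blocks QR out of an embedded interrogative.
*each pianist* > *two lawyers* would require crossing that boundary, which is illicit.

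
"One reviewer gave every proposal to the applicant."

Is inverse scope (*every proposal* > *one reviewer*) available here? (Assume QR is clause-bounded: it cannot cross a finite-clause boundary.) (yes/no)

*every proposal* and *one reviewer* are in the same minimal clause.
With no island boundary between them, the object can take inverse scope over the subject via ordinary QR within the clause.
The sentence is scopally ambiguous between *one reviewer* > *every proposal* and *every proposal* > *one reviewer*.

Yes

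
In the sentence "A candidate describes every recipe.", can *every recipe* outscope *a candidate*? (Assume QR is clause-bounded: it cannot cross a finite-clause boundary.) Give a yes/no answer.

*a candidate* and *every recipe* are co-arguments of the matrix verb, with nothing but a clause-internal boundary between them.
No island intervenes, so both surface and inverse scope are derivable.

Yes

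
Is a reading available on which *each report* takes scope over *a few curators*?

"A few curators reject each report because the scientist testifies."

Yes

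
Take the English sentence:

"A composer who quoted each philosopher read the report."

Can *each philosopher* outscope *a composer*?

No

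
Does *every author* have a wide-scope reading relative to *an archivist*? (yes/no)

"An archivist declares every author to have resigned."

*every author* is the subject of an ECM infinitive — the infinitival complement of an ECM verb is not a scope island, so *every author* can raise into the matrix clause.
Since no island is crossed, the inverse ordering is licensed alongside surface scope.

Yes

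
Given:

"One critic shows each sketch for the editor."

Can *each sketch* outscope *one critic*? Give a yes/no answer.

Yes

*each sketch* and *one critic* are in the same minimal clause.
With no island boundary between them, the object can take inverse scope over the subject via ordinary QR within the clause.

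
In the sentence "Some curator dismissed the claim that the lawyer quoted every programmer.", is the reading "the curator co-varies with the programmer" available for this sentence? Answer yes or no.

No

That reading corresponds to *every programmer* > *some curator*.
The target quantifier *every programmer* is part of the complex NP *the claim that the lawyer quoted every programmer*.
Noun-complement clauses are scope islands (the Complex NP Constraint): a quantifier inside one cannot scope into the matrix.
So *every programmer* cannot raise to a position above *some curator*.
(Only the surface reading survives: one fixed curator with respect to all the relevant programmers.)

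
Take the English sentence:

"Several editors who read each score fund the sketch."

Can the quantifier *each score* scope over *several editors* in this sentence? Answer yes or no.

No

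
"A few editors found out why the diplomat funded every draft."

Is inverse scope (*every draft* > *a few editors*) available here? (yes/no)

*every draft* is embedded in the embedded question *why the diplomat funded every draft*.
The wh-island constraint blocks QR out of an embedded interrogative.
So *every draft* cannot raise to a position above *a few editors*.

No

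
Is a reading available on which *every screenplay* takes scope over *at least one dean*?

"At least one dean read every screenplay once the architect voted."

Yes

The adjunct island is irrelevant here — *every screenplay* and *at least one dean* are both in the matrix clause.
Since no island is crossed, the inverse ordering is licensed alongside surface scope.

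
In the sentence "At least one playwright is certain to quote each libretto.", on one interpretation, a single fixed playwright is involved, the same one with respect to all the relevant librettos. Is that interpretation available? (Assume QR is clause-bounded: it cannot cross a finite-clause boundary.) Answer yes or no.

Yes

The paraphrase describes the scope ordering *at least one playwright* > *each libretto*.
Nothing needs to raise for *at least one playwright* > *each libretto*, so no island constraint is at stake.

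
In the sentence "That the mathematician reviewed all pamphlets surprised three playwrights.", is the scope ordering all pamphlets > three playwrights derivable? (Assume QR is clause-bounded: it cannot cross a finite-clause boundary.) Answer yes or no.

Structurally, *all pamphlets* is inside the sentential subject *that the mathematician reviewed all pamphlets*.
Sentential subjects are islands: a quantifier inside the subject clause cannot raise over the matrix predicate.
So *all pamphlets* cannot raise to a position above *three playwrights*.

No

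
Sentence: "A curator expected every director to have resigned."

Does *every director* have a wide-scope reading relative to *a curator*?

Yes

ECM infinitives lack a CP barrier, so *every director* can QR over the matrix subject *a curator*.
Ordinary QR to a clause-peripheral position gives the wide-scope LF for the lower DP.
So *every director* > *a curator* is among the available readings.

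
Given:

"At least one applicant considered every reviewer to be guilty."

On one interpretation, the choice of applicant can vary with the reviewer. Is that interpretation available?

Yes

This is the *every reviewer* > *at least one applicant* reading.
The ECM infinitive is scope-transparent — *every reviewer* is free to raise above *at least one applicant*.
With no island boundary between them, the object can take inverse scope over the subject via ordinary QR within the clause.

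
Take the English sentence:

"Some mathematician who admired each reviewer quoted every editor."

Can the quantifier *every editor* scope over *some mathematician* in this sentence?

Yes

The relative clause *who admired each reviewer* modifies *some mathematician*, but *every editor* is not inside that relative clause — it is an argument of the matrix verb.
Since no island is crossed, the inverse ordering is licensed alongside surface scope.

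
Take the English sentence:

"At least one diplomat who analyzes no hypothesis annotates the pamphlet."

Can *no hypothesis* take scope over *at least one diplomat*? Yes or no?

No

*no hypothesis* occurs within the relative clause *who analyzes no hypothesis*.
Quantifiers inside a relative clause are trapped there; the RC boundary blocks QR.
Hence only narrow scope for *no hypothesis* (under *at least one diplomat*) survives.
(Only the surface reading survives: one fixed diplomat with respect to all the relevant hypotheses.)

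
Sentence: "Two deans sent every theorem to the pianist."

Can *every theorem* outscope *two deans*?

Yes

Both DPs are arguments of the same predicate; there is no clause or island boundary between them.
Clause-internal QR can adjoin the lower DP above the subject, yielding the inverse reading.
So *every theorem* > *two deans* is among the available readings.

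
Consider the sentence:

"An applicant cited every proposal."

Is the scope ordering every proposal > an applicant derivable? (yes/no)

Both DPs are arguments of the same predicate; there is no clause or island boundary between them.
With no island boundary between them, the object can take inverse scope over the subject via ordinary QR within the clause.

Yes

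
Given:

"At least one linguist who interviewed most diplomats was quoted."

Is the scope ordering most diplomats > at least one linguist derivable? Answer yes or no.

No

*most diplomats* sits inside the relative clause *who interviewed most diplomats*.
Quantifiers inside a relative clause are trapped there; the RC boundary blocks QR.
*most diplomats* > *at least one linguist* would require crossing that boundary, which is illicit.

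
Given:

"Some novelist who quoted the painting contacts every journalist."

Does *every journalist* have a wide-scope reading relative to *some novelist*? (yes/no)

Yes

The RC *who quoted the painting* is an island, but *every journalist* is not inside it — it is the matrix object, a clausemate of *some novelist*.
Ordinary QR to a clause-peripheral position gives the wide-scope LF for the lower DP.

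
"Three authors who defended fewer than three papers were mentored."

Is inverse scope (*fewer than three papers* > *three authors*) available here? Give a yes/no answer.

Structurally, *fewer than three papers* is inside the relative clause *who defended fewer than three papers*.
Relative clauses are scope islands: a quantifier cannot QR out of a relative clause to take scope in the matrix clause.
So *fewer than three papers* cannot raise to a position above *three authors*.

No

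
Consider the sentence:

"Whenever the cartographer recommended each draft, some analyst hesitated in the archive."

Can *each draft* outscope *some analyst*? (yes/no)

No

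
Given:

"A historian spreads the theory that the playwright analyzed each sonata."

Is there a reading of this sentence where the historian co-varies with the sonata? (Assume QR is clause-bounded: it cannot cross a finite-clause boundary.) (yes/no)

The paraphrase describes the scope ordering *each sonata* > *a historian*.
Structurally, *each sonata* is inside the complex NP *the theory that the playwright analyzed each sonata*.
Noun-complement clauses are scope islands (the Complex NP Constraint): a quantifier inside one cannot scope into the matrix.
There is no licit LF on which *each sonata* c-commands *a historian*.
(Only the surface reading survives: one fixed historian with respect to all the relevant sonatas.)

No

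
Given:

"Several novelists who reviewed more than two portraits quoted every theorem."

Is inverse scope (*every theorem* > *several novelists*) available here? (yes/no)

*every theorem* is a matrix argument; only *several novelists* is modified by the relative clause *who reviewed more than two portraits*, so the RC island is irrelevant to the target quantifier.
Clause-internal QR can adjoin the lower DP above the subject, yielding the inverse reading.
So *every theorem* > *several novelists* is among the available readings.

Yes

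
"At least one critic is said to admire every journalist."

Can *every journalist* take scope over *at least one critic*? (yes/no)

Raising constructions are monoclausal for scope purposes; *every journalist* is not separated from *at least one critic* by any island.
Ordinary QR to a clause-peripheral position gives the wide-scope LF for the lower DP.

Yes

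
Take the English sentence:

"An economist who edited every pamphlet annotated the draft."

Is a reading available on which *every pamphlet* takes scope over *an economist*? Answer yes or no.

No

*every pamphlet* is embedded in the relative clause *who edited every pamphlet*.
A relative clause is a scope island — quantifier raising cannot cross its boundary.
Hence only narrow scope for *every pamphlet* (under *an economist*) survives.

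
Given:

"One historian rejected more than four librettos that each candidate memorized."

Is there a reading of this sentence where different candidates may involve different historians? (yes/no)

No

The described interpretation is the *each candidate* > *one historian* scoping.
The DP *each candidate* is contained in the relative clause *that each candidate memorized* modifying *more than four librettos*.
Relative clauses are scope islands: a quantifier cannot QR out of a relative clause to take scope in the matrix clause.
Hence only narrow scope for *each candidate* (under *one historian*) survives.
(Only the surface reading survives: one fixed historian with respect to all the relevant candidates.)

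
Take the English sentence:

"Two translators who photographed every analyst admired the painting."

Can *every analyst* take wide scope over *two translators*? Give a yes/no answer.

No

*every analyst* occurs within the relative clause *who photographed every analyst*.
Relative clauses block scope extraction: QR cannot target a position outside the modified NP.
So the wide-scope reading for *every analyst* is blocked.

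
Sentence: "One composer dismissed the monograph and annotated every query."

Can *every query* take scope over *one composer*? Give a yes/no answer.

No

Structurally, *every query* is inside one conjunct of the coordinate structure (*annotated every query*).
A quantifier cannot raise out of one conjunct of a coordination across the whole coordinate structure — the CSC applies to QR.
The inverse ordering *every query* > *one composer* is therefore underivable.
(Only the surface reading survives: one fixed composer with respect to all the relevant queries.)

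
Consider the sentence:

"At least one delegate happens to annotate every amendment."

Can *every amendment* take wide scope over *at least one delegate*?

*every amendment* is inside a raising infinitive, which is transparent to QR (no CP barrier), so it behaves as a matrix argument.
Nothing blocks QR of the lower DP to a position above the higher one, so inverse scope is available.
So *every amendment* > *at least one delegate* is among the available readings.

Yes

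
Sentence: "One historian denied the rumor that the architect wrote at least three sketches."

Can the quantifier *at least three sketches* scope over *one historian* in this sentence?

No

*at least three sketches* is embedded in the complex NP *the rumor that the architect wrote at least three sketches*.
The complex NP is opaque for QR — the quantifier is frozen inside the noun's complement.
The inverse ordering *at least three sketches* > *one historian* is therefore underivable.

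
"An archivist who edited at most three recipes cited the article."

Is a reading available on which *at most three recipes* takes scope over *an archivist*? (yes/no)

*at most three recipes* is embedded in the relative clause *who edited at most three recipes*.
Quantifiers inside a relative clause are trapped there; the RC boundary blocks QR.
*at most three recipes* is confined to the island and cannot take scope over *an archivist*.
(Only the surface reading survives: one fixed archivist with respect to all the relevant recipes.)

No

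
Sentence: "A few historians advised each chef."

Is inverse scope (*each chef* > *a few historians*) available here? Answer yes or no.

Yes

Both DPs are arguments of the same predicate; there is no clause or island boundary between them.
Since no island is crossed, the inverse ordering is licensed alongside surface scope.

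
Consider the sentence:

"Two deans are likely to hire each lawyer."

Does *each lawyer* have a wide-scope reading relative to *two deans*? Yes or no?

Yes

*each lawyer* is the object of the infinitival complement of a raising predicate; raising infinitives are transparent for QR, so the two DPs are in effect clausemates.
No island intervenes, so both surface and inverse scope are derivable.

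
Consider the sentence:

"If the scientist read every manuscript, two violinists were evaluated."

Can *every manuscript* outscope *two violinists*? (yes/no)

No

*every manuscript* sits inside the adjunct clause *if the scientist read every manuscript*.
The adjunct-island constraint bars QR out of an adverbial clause.
The ordering *every manuscript* > *two violinists* is therefore underivable.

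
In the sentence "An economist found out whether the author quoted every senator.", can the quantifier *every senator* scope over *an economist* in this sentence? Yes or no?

No

The DP *every senator* is contained in the embedded question *whether the author quoted every senator*.
The wh-island constraint blocks QR out of an embedded interrogative.
*every senator* is confined to the island and cannot take scope over *an economist*.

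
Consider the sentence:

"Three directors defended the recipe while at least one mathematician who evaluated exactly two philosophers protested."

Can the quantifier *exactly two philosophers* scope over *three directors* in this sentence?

Structurally, *exactly two philosophers* is inside the relative clause *who evaluated exactly two philosophers*, which is itself inside the adjunct *while at least one mathematician who evaluated exactly two philosophers protested*.
Nested islands: the RC island is itself inside an adjunct island, so wide scope is doubly excluded.
*exactly two philosophers* is confined to the island and cannot take scope over *three directors*.

No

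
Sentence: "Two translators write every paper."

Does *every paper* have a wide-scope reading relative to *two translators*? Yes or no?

Yes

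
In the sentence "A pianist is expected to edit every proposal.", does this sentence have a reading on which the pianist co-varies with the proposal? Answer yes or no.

Yes

The described interpretation is the *every proposal* > *a pianist* scoping.
*every proposal* is the object of the infinitival complement of a raising predicate; raising infinitives are transparent for QR, so the two DPs are in effect clausemates.
No island intervenes, so both surface and inverse scope are derivable.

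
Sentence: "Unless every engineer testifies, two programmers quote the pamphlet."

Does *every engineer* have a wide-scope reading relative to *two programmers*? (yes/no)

No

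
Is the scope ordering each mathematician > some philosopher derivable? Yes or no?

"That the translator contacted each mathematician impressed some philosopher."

The DP *each mathematician* is contained in the sentential subject *that the translator contacted each mathematician*.
Sentential subjects are islands: a quantifier inside the subject clause cannot raise over the matrix predicate.
There is no licit LF on which *each mathematician* c-commands *some philosopher*.

No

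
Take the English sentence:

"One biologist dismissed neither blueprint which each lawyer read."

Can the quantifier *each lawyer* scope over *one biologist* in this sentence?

No

*each lawyer* occurs within the relative clause *which each lawyer read* modifying *neither blueprint*.
Relative clauses are scope islands: a quantifier cannot QR out of a relative clause to take scope in the matrix clause.
So *each lawyer* cannot raise to a position above *one biologist*.
(Only the surface reading survives: one fixed biologist with respect to all the relevant lawyers.)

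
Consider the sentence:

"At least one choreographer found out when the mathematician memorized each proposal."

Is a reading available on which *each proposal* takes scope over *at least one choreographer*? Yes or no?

No

The target quantifier *each proposal* is part of the embedded question *when the mathematician memorized each proposal*.
An indirect question is a wh-island; the filled [Spec,CP] blocks QR across the CP edge.
Hence only narrow scope for *each proposal* (under *at least one choreographer*) survives.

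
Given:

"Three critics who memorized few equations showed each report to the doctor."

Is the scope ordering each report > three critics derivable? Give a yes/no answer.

*each report* sits in the matrix clause, not in the relative clause on *three critics*.
Nothing blocks QR of the lower DP to a position above the higher one, so inverse scope is available.
The sentence is scopally ambiguous between *three critics* > *each report* and *each report* > *three critics*.

Yes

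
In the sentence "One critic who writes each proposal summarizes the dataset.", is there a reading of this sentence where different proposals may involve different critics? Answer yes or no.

No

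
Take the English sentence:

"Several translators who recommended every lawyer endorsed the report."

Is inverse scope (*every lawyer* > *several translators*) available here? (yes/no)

*every lawyer* sits inside the relative clause *who recommended every lawyer*.
A relative clause is a scope island — quantifier raising cannot cross its boundary.
*every lawyer* > *several translators* would require crossing that boundary, which is illicit.

No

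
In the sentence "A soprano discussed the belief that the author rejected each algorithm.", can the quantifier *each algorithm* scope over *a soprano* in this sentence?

*each algorithm* is embedded in the complex NP *the belief that the author rejected each algorithm*.
A that-clause complement to a noun is an island; QR cannot cross the NP boundary.
So *each algorithm* cannot raise to a position above *a soprano*.
(Only the surface reading survives: one fixed soprano with respect to all the relevant algorithms.)

No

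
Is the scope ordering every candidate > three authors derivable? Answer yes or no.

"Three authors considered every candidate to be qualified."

*every candidate* is the subject of an ECM infinitive — the infinitival complement of an ECM verb is not a scope island, so *every candidate* can raise into the matrix clause.
QR within a single clause is free, so the lower quantifier may take scope over the higher one.

Yes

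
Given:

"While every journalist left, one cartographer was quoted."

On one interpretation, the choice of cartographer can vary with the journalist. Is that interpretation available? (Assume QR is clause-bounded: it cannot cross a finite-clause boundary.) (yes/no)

This is the *every journalist* > *one cartographer* reading.
Structurally, *every journalist* is inside the adjunct clause *while every journalist left*.
Scope out of an adjunct clause is unavailable: QR respects the adjunct-island constraint.
So the wide-scope reading for *every journalist* is blocked.

No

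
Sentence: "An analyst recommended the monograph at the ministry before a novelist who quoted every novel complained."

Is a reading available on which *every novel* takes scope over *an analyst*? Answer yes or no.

*every novel* sits inside the relative clause *who quoted every novel*, which is itself inside the adjunct *before a novelist who quoted every novel complained*.
Both the relative clause and the enclosing adjunct are scope islands; QR cannot cross either.
So *every novel* cannot raise to a position above *an analyst*.
(Only the surface reading survives: one fixed analyst with respect to all the relevant novels.)

No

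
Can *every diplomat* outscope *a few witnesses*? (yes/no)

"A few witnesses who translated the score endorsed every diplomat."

Yes

*every diplomat* sits in the matrix clause, not in the relative clause on *a few witnesses*.
Ordinary QR to a clause-peripheral position gives the wide-scope LF for the lower DP.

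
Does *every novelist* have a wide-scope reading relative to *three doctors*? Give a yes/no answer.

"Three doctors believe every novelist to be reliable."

Yes

This is an ECM construction: *every novelist* is the infinitival subject, Case-marked by the matrix verb, and the infinitive is transparent for QR.
QR within a single clause is free, so the lower quantifier may take scope over the higher one.
The sentence is scopally ambiguous between *three doctors* > *every novelist* and *every novelist* > *three doctors*.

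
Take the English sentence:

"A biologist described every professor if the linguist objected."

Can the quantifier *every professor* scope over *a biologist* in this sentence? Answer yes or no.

Yes

Neither queried DP is inside the adjunct, so the adjunct-island constraint does not apply.
Nothing blocks QR of the lower DP to a position above the higher one, so inverse scope is available.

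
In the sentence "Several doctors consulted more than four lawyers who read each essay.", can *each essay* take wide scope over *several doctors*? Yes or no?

*each essay* is embedded in the relative clause *who read each essay* modifying *more than four lawyers*.
QR out of a relative clause is ruled out by the relative-clause island constraint.
*each essay* is confined to the island and cannot take scope over *several doctors*.

No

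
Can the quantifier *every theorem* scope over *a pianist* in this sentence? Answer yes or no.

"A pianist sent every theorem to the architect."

Both DPs are arguments of the same predicate; there is no clause or island boundary between them.
Since no island is crossed, the inverse ordering is licensed alongside surface scope.
Both orderings are possible: *a pianist* > *every theorem* and *every theorem* > *a pianist*.

Yes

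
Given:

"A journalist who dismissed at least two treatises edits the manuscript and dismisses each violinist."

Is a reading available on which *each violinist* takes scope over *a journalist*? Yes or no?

*each violinist* occurs within one conjunct of the coordinate structure (*dismisses each violinist*).
Coordinate structures are islands for non-across-the-board movement, QR included.
*each violinist* > *a journalist* would require crossing that boundary, which is illicit.

No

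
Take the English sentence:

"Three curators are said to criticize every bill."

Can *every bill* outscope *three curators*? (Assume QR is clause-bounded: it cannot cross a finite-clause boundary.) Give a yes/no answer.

Raising constructions are monoclausal for scope purposes; *every bill* is not separated from *three curators* by any island.
Nothing blocks QR of the lower DP to a position above the higher one, so inverse scope is available.

Yes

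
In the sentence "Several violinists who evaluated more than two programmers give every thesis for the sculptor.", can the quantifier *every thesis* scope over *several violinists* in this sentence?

Yes

The relative clause *who evaluated more than two programmers* modifies *several violinists*, but *every thesis* is not inside that relative clause — it is an argument of the matrix verb.
Clause-internal QR can adjoin the lower DP above the subject, yielding the inverse reading.
The sentence is scopally ambiguous between *several violinists* > *every thesis* and *every thesis* > *several violinists*.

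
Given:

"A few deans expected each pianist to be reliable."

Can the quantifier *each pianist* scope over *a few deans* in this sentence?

*each pianist* is the subject of an ECM infinitive — the infinitival complement of an ECM verb is not a scope island, so *each pianist* can raise into the matrix clause.
Nothing blocks QR of the lower DP to a position above the higher one, so inverse scope is available.
The sentence is scopally ambiguous between *a few deans* > *each pianist* and *each pianist* > *a few deans*.

Yes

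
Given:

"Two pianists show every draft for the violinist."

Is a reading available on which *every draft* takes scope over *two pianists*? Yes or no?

Yes

*every draft* is the matrix object and *two pianists* the matrix subject; the two are clausemates.
Clause-internal QR can adjoin the lower DP above the subject, yielding the inverse reading.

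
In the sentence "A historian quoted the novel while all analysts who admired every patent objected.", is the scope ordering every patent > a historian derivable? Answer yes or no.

The target quantifier *every patent* is part of the relative clause *who admired every patent*, which is itself inside the adjunct *while all analysts who admired every patent objected*.
Nested islands: the RC island is itself inside an adjunct island, so wide scope is doubly excluded.
So *every patent* cannot raise to a position above *a historian*.

No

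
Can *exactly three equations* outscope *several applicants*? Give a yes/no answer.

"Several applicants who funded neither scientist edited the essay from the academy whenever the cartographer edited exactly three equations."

No

Structurally, *exactly three equations* is inside the adjunct clause *whenever the cartographer edited exactly three equations*.
Adverbial clauses are not L-marked, so they are barriers for QR — the quantifier cannot escape the adjunct.
The inverse ordering *exactly three equations* > *several applicants* is therefore underivable.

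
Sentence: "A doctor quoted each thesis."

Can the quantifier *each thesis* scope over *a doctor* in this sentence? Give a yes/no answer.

Yes

*each thesis* and *a doctor* are in the same minimal clause.
QR within a single clause is free, so the lower quantifier may take scope over the higher one.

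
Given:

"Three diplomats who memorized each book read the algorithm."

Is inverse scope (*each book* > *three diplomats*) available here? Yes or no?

The target quantifier *each book* is part of the relative clause *who memorized each book*.
The relative clause forms an island for QR, so the quantifier is confined to the head noun's restrictor.
So the wide-scope reading for *each book* is blocked.

No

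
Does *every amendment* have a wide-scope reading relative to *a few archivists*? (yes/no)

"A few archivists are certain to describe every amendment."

Infinitival complements of raising predicates do not block QR; *every amendment* and *a few archivists* are effectively clausemates.
QR within a single clause is free, so the lower quantifier may take scope over the higher one.

Yes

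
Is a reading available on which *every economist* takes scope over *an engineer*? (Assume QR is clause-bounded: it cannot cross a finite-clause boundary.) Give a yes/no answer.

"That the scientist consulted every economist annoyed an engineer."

The target quantifier *every economist* is part of the sentential subject *that the scientist consulted every economist*.
The subject-island constraint blocks QR out of a clausal subject.
*every economist* is confined to the island and cannot take scope over *an engineer*.

No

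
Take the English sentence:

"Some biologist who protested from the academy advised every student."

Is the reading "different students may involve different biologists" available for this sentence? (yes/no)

Yes

This is the *every student* > *some biologist* reading.
*every student* is a matrix argument; only *some biologist* is modified by the relative clause *who protested from the academy*, so the RC island is irrelevant to the target quantifier.
Clause-internal QR can adjoin the lower DP above the subject, yielding the inverse reading.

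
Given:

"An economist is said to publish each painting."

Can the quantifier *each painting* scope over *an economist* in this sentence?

*each painting* is the object of the infinitival complement of a raising predicate; raising infinitives are transparent for QR, so the two DPs are in effect clausemates.
With no island boundary between them, the object can take inverse scope over the subject via ordinary QR within the clause.
Both orderings are possible: *an economist* > *each painting* and *each painting* > *an economist*.

Yes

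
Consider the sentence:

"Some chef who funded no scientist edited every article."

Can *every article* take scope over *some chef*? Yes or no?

Yes

Although the sentence contains a relative clause (*who funded no scientist*), *every article* is outside it, in the matrix VP.
Since no island is crossed, the inverse ordering is licensed alongside surface scope.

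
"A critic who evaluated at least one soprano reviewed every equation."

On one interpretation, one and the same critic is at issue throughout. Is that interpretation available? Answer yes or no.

Yes

This is the *a critic* > *every equation* reading.
Nothing needs to raise for *a critic* > *every equation*, so no island constraint is at stake.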